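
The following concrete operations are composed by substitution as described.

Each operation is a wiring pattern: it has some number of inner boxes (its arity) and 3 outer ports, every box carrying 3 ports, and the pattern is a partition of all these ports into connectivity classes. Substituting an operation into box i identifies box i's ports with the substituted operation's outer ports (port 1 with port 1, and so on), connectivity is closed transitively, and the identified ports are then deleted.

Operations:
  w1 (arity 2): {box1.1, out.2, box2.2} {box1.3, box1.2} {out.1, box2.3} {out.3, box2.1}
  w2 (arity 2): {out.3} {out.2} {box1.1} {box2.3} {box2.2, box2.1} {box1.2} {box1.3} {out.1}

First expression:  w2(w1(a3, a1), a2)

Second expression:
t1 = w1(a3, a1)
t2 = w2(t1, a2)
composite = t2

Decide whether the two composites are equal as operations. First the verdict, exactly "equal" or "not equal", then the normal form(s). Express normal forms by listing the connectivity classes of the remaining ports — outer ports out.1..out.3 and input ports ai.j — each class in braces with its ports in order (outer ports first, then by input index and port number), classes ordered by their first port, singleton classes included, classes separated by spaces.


equal: each reduces to {out.1} {out.2} {out.3} {a1.1} {a1.2, a3.1} {a1.3} {a2.1, a2.2} {a2.3} {a3.2, a3.3}

The first expression, normalized: {out.1} {out.2} {out.3} {a1.1} {a1.2, a3.1} {a1.3} {a2.1, a2.2} {a2.3} {a3.2, a3.3}
The second expression, normalized: {out.1} {out.2} {out.3} {a1.1} {a1.2, a3.1} {a1.3} {a2.1, a2.2} {a2.3} {a3.2, a3.3}
The forms coincide; equal.


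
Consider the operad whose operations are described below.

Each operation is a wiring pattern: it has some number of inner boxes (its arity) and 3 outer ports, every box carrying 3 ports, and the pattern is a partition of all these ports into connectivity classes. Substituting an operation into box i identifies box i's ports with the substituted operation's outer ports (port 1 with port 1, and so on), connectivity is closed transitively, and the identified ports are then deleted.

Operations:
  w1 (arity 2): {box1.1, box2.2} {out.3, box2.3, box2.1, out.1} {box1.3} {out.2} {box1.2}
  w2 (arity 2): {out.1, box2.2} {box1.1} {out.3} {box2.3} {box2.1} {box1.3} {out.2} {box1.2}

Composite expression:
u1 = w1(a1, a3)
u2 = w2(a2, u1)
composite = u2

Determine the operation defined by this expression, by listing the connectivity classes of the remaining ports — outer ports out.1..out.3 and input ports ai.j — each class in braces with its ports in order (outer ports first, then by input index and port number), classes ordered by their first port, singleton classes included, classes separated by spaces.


{out.1} {out.2} {out.3} {a1.1, a3.2} {a1.2} {a1.3} {a2.1} {a2.2} {a2.3} {a3.1, a3.3}


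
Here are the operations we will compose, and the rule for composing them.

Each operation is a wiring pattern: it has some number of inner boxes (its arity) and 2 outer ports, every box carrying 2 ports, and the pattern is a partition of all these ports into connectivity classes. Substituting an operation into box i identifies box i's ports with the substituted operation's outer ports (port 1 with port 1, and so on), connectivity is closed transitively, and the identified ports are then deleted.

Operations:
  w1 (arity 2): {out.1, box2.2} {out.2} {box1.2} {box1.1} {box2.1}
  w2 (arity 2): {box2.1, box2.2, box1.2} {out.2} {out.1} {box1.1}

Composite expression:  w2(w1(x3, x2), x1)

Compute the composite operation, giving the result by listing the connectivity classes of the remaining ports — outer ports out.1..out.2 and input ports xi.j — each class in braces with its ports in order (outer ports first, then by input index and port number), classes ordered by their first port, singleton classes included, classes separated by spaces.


{out.1} {out.2} {x1.1, x1.2} {x2.1} {x2.2} {x3.1} {x3.2}

Reachability decides: close wires over w2-identified ports.
after w1, the pattern on (x3, x2) reads {out.1, x2.2} {out.2} {x2.1} {x3.1} {x3.2} (out.j = its outer ports)
after w2, the pattern on (x3, x2, x1) reads {out.1} {out.2} {x1.1, x1.2} {x2.1} {x2.2} {x3.1} {x3.2} (out.j = its outer ports)


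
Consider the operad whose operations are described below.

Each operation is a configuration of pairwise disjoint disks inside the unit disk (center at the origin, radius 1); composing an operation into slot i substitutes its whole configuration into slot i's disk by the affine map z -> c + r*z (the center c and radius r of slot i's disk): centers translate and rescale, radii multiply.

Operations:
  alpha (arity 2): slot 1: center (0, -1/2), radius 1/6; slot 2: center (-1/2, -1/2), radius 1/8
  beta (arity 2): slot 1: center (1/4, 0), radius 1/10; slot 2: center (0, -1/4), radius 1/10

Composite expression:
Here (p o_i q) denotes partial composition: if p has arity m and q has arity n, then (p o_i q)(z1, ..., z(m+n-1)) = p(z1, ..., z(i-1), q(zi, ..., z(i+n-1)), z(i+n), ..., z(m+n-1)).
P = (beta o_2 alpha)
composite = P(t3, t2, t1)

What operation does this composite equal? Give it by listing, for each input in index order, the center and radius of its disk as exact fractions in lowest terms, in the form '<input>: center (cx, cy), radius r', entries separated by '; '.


Nesting under beta composes maps z -> c + r*z down each t-path.
for t3, the 1-step affine chain lands on center (1/4, 0), radius 1/10
for t2, the 2-step affine chain lands on center (0, -3/10), radius 1/60
for t1, the 2-step affine chain lands on center (-1/20, -3/10), radius 1/80

t1: center (-1/20, -3/10), radius 1/80; t2: center (0, -3/10), radius 1/60; t3: center (1/4, 0), radius 1/10


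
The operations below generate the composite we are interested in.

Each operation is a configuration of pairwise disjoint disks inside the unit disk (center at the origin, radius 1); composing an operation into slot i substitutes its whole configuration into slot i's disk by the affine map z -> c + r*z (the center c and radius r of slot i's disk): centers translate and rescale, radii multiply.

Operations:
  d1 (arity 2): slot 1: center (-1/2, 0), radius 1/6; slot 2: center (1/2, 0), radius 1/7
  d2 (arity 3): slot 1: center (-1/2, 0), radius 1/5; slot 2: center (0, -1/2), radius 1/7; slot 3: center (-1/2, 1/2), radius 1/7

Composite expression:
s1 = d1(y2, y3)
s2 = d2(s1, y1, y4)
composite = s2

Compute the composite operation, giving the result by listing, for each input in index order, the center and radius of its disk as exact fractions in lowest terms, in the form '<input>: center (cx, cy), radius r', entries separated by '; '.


y1: center (0, -1/2), radius 1/7; y2: center (-3/5, 0), radius 1/30; y3: center (-2/5, 0), radius 1/35; y4: center (-1/2, 1/2), radius 1/7

Below d2, radii multiply path by path; the y-disk centers shift.
for y2, the 2-step affine chain lands on center (-3/5, 0), radius 1/30
for y3, the 2-step affine chain lands on center (-2/5, 0), radius 1/35
for y1, the 1-step affine chain lands on center (0, -1/2), radius 1/7
for y4, the 1-step affine chain lands on center (-1/2, 1/2), radius 1/7


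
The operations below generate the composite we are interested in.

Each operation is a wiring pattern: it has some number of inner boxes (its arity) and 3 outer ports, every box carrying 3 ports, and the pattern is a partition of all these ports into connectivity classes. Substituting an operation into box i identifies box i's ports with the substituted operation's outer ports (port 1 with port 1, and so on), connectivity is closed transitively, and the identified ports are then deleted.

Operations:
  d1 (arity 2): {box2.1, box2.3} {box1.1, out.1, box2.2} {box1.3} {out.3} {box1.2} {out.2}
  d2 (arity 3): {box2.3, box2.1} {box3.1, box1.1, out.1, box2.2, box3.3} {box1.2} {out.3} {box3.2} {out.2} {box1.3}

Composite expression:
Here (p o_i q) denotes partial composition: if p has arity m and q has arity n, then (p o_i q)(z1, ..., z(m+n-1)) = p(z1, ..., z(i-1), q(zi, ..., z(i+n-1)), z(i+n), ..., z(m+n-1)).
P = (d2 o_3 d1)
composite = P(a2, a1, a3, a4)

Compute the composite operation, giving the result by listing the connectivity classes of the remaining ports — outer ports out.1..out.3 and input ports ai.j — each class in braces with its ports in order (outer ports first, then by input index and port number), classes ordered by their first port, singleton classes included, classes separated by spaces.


Connectivity passes through glued d2-boundaries; trace each wire chain.
the subtree at d1 composes to {out.1, a3.1, a4.2} {out.2} {out.3} {a3.2} {a3.3} {a4.1, a4.3} on (a3, a4); out.j = own outer ports
the subtree at d2 composes to {out.1, a1.2, a2.1, a3.1, a4.2} {out.2} {out.3} {a1.1, a1.3} {a2.2} {a2.3} {a3.2} {a3.3} {a4.1, a4.3} on (a2, a1, a3, a4); out.j = own outer ports

{out.1, a1.2, a2.1, a3.1, a4.2} {out.2} {out.3} {a1.1, a1.3} {a2.2} {a2.3} {a3.2} {a3.3} {a4.1, a4.3}


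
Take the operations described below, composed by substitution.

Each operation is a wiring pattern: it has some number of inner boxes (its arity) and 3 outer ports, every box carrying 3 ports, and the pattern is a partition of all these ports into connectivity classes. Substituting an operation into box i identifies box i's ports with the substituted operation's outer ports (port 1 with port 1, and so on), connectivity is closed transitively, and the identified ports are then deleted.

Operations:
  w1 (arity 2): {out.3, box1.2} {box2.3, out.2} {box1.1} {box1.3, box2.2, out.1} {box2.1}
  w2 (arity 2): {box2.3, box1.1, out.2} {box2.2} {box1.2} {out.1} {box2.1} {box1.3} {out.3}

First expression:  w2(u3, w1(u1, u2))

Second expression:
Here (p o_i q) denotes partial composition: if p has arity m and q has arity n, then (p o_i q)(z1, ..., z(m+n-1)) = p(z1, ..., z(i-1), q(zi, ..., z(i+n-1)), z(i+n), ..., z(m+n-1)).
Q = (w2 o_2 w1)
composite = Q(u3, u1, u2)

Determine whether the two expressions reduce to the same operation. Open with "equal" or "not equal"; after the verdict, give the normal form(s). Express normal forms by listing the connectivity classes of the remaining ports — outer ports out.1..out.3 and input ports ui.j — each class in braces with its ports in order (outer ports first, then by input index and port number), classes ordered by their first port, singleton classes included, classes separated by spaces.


In normal form, the first expression is {out.1} {out.2, u1.2, u3.1} {out.3} {u1.1} {u1.3, u2.2} {u2.1} {u2.3} {u3.2} {u3.3}
In normal form, the second expression is {out.1} {out.2, u1.2, u3.1} {out.3} {u1.1} {u1.3, u2.2} {u2.1} {u2.3} {u3.2} {u3.3}
One common form — equal.

equal; the common form is {out.1} {out.2, u1.2, u3.1} {out.3} {u1.1} {u1.3, u2.2} {u2.1} {u2.3} {u3.2} {u3.3}


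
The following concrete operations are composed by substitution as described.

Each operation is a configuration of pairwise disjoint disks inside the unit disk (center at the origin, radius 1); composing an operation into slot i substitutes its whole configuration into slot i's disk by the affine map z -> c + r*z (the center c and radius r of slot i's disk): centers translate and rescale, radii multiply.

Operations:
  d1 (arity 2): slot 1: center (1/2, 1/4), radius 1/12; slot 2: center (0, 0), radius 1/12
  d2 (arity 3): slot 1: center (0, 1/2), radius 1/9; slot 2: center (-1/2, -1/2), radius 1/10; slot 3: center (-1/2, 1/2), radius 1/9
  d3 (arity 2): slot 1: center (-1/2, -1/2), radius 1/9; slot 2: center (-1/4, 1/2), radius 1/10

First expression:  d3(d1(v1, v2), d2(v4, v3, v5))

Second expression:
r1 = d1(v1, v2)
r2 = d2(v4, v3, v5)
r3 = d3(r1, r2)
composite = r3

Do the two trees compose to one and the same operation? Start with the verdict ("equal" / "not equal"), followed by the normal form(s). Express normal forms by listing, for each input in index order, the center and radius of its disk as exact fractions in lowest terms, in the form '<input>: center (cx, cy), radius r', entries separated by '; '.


equal: each reduces to v1: center (-4/9, -17/36), radius 1/108; v2: center (-1/2, -1/2), radius 1/108; v3: center (-3/10, 9/20), radius 1/100; v4: center (-1/4, 11/20), radius 1/90; v5: center (-3/10, 11/20), radius 1/90

The first expression, normalized: v1: center (-4/9, -17/36), radius 1/108; v2: center (-1/2, -1/2), radius 1/108; v3: center (-3/10, 9/20), radius 1/100; v4: center (-1/4, 11/20), radius 1/90; v5: center (-3/10, 11/20), radius 1/90
The second expression, normalized: v1: center (-4/9, -17/36), radius 1/108; v2: center (-1/2, -1/2), radius 1/108; v3: center (-3/10, 9/20), radius 1/100; v4: center (-1/4, 11/20), radius 1/90; v5: center (-3/10, 11/20), radius 1/90
One common form — equal.


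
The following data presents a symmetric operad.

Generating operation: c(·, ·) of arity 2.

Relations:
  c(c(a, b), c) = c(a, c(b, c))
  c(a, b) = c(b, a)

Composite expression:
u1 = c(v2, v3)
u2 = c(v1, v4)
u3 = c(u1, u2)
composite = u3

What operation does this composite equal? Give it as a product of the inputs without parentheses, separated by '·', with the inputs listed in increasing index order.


v1 · v2 · v3 · v4


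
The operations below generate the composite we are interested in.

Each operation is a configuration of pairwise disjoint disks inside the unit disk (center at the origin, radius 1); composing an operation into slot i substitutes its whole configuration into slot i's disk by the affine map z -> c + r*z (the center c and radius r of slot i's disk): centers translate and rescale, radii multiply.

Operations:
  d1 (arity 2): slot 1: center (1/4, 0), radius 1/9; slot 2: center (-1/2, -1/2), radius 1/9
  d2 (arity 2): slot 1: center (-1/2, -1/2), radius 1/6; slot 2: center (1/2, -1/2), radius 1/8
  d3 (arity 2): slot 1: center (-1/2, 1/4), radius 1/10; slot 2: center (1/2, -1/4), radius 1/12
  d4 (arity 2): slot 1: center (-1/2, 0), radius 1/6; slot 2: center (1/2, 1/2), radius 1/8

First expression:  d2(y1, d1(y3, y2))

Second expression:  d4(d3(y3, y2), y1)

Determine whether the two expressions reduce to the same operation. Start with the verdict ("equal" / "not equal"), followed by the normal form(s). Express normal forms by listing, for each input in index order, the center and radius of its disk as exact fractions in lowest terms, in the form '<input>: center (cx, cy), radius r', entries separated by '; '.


not equal: they reduce to y1: center (-1/2, -1/2), radius 1/6; y2: center (7/16, -9/16), radius 1/72; y3: center (17/32, -1/2), radius 1/72 and y1: center (1/2, 1/2), radius 1/8; y2: center (-5/12, -1/24), radius 1/72; y3: center (-7/12, 1/24), radius 1/60


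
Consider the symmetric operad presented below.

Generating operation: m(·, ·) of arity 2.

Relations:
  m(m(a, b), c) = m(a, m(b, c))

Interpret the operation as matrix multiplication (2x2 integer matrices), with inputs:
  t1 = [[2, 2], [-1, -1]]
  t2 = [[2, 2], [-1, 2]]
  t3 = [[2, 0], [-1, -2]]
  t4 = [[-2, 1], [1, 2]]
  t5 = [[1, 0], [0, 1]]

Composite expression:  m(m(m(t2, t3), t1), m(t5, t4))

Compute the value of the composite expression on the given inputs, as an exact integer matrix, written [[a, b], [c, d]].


[[-8, 24], [4, -12]]

m(t2, t3) = [[2, -4], [-4, -4]]
m(m(t2, t3), t1) = [[8, 8], [-4, -4]]
m(t5, t4) = [[-2, 1], [1, 2]]
m(m(m(t2, t3), t1), m(t5, t4)) = [[-8, 24], [4, -12]]


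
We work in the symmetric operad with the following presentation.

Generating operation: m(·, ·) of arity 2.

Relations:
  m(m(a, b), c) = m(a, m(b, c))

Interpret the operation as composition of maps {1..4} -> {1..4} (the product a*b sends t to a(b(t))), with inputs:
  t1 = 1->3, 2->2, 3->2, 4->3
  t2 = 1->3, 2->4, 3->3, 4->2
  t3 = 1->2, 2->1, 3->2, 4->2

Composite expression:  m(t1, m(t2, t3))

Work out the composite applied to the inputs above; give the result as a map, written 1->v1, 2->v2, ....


1->3, 2->2, 3->3, 4->3

m(t2, t3) = 1->4, 2->3, 3->4, 4->4
m(t1, m(t2, t3)) = 1->3, 2->2, 3->3, 4->3


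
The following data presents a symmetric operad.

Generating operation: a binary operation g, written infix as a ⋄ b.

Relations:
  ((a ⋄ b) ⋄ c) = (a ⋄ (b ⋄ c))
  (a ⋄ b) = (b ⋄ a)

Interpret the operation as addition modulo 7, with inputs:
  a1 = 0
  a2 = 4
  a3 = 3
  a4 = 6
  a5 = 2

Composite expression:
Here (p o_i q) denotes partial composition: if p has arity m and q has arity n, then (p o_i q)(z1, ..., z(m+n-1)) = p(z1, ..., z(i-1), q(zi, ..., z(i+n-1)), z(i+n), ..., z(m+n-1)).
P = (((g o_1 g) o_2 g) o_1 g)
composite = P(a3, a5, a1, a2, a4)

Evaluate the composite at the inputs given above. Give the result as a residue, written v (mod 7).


1 (mod 7)

(a3 ⋄ a5) = 5
(a1 ⋄ a2) = 4
((a3 ⋄ a5) ⋄ (a1 ⋄ a2)) = 2
(((a3 ⋄ a5) ⋄ (a1 ⋄ a2)) ⋄ a4) = 1


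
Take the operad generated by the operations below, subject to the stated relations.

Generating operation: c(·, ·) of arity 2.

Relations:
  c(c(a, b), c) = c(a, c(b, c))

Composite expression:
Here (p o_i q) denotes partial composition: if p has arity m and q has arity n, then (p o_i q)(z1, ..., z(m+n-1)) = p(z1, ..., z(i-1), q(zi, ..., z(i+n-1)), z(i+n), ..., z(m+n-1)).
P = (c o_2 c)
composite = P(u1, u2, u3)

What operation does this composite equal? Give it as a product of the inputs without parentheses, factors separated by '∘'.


u1 ∘ u2 ∘ u3

Associativity of c dissolves the nesting; only the u-input order survives.
c(u2, u3) linearizes to u2 ∘ u3
c(u1, c(u2, u3)) linearizes to u1 ∘ u2 ∘ u3


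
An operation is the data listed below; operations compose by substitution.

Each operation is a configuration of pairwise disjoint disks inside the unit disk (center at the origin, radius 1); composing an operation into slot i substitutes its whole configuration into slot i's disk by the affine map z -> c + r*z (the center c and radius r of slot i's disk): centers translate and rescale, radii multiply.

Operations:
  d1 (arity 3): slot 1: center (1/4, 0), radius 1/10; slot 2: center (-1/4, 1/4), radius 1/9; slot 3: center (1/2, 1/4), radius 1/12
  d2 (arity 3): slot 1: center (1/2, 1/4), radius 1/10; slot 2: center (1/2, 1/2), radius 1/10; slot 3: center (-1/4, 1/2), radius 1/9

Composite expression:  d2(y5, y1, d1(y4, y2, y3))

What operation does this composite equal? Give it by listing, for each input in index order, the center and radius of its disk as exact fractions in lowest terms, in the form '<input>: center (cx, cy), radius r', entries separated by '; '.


y1: center (1/2, 1/2), radius 1/10; y2: center (-5/18, 19/36), radius 1/81; y3: center (-7/36, 19/36), radius 1/108; y4: center (-2/9, 1/2), radius 1/90; y5: center (1/2, 1/4), radius 1/10


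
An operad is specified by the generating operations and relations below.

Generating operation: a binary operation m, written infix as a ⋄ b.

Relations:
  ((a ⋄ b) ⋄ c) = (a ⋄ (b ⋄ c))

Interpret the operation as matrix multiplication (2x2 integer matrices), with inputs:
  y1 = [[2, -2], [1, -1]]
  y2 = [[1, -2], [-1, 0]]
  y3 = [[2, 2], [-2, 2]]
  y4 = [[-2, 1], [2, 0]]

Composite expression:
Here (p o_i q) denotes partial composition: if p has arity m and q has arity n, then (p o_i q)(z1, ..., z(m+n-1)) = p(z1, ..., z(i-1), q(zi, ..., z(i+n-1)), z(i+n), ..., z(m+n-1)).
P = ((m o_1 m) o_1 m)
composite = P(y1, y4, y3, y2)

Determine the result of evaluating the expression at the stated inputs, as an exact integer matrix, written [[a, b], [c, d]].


(y1 ⋄ y4) = [[-8, 2], [-4, 1]]
((y1 ⋄ y4) ⋄ y3) = [[-20, -12], [-10, -6]]
(((y1 ⋄ y4) ⋄ y3) ⋄ y2) = [[-8, 40], [-4, 20]]

[[-8, 40], [-4, 20]]


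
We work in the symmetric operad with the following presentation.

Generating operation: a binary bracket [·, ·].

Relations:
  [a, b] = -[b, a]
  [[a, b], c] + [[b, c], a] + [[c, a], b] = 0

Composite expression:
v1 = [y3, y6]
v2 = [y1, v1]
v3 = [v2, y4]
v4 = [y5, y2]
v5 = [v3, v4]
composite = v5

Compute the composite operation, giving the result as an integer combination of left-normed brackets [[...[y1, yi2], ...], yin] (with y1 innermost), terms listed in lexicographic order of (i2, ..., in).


-[[[[[y1, y3], y6], y4], y2], y5] + [[[[[y1, y3], y6], y4], y5], y2] + [[[[[y1, y6], y3], y4], y2], y5] - [[[[[y1, y6], y3], y4], y5], y2]


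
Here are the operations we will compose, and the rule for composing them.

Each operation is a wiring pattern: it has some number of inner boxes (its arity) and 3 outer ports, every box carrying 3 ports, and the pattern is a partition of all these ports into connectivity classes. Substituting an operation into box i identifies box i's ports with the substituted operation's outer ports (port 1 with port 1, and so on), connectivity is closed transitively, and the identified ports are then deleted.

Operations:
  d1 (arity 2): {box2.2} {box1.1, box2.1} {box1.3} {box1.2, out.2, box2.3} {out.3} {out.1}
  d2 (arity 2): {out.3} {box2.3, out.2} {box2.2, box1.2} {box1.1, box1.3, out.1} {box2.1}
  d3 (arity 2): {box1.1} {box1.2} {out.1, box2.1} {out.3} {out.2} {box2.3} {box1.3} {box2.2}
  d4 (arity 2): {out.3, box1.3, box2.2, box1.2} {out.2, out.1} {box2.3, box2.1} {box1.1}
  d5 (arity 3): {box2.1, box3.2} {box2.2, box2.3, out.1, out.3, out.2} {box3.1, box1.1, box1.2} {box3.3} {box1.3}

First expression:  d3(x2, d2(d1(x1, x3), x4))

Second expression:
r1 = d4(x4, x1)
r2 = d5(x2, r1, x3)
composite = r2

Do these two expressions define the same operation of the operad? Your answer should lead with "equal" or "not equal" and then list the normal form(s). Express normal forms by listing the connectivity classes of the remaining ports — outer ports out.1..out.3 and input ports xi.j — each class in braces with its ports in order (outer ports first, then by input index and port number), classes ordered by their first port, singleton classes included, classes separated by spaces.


not equal; the first gives {out.1} {out.2} {out.3} {x1.1, x3.1} {x1.2, x3.3, x4.2} {x1.3} {x2.1} {x2.2} {x2.3} {x3.2} {x4.1} {x4.3} and the second {out.1, out.2, out.3, x1.2, x3.2, x4.2, x4.3} {x1.1, x1.3} {x2.1, x2.2, x3.1} {x2.3} {x3.3} {x4.1}

Normal form of the first expression: {out.1} {out.2} {out.3} {x1.1, x3.1} {x1.2, x3.3, x4.2} {x1.3} {x2.1} {x2.2} {x2.3} {x3.2} {x4.1} {x4.3}
Normal form of the second expression: {out.1, out.2, out.3, x1.2, x3.2, x4.2, x4.3} {x1.1, x1.3} {x2.1, x2.2, x3.1} {x2.3} {x3.3} {x4.1}
Distinct normal forms: not equal.


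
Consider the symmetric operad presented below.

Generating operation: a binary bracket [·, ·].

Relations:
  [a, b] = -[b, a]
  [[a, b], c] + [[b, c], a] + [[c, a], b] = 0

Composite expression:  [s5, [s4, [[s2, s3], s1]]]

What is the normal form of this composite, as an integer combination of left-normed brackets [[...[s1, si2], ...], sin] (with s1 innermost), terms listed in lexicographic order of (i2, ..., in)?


-[[[[s1, s2], s3], s4], s5] + [[[[s1, s3], s2], s4], s5]

Expand each bracket as ab - ba; the s1-initial words give the coefficients.
Composite bracket: [s5, [s4, [[s2, s3], s1]]]
Expanding via [a, b] = ab - ba: 16 signed words (2^4 = 16).
Only words starting with s1 matter:
  s1s2s3s4s5 (sign -1) contributes -[[[[s1, s2], s3], s4], s5]
  s1s3s2s4s5 (sign +1) contributes +[[[[s1, s3], s2], s4], s5]


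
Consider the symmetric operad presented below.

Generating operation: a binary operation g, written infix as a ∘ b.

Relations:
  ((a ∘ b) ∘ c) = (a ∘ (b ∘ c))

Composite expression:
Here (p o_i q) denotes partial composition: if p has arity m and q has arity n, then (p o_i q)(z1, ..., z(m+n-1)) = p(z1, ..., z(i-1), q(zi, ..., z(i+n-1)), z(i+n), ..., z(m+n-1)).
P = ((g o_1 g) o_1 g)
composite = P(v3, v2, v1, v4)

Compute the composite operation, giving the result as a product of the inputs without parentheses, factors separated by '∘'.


v3 ∘ v2 ∘ v1 ∘ v4


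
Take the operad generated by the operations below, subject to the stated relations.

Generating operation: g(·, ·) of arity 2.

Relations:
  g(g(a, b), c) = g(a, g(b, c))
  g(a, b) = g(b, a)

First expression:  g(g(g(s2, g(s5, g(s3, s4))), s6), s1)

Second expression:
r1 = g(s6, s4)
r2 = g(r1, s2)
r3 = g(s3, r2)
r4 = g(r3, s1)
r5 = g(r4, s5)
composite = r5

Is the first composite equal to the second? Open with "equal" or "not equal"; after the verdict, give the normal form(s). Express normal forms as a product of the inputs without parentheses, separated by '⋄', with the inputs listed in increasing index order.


Normal form of the first expression: s1 ⋄ s2 ⋄ s3 ⋄ s4 ⋄ s5 ⋄ s6
Normal form of the second expression: s1 ⋄ s2 ⋄ s3 ⋄ s4 ⋄ s5 ⋄ s6
Both agree, so they are equal.

equal; both compose to s1 ⋄ s2 ⋄ s3 ⋄ s4 ⋄ s5 ⋄ s6


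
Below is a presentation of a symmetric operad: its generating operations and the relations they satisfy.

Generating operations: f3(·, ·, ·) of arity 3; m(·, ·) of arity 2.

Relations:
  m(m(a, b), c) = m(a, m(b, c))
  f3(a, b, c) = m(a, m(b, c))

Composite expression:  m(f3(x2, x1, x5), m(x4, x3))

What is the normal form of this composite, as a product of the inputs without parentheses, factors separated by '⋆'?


Every regrouping of m is equal, so read the x-inputs in written order.
f3(x2, x1, x5) reduces to x2 ⋆ x1 ⋆ x5
m(x4, x3) reduces to x4 ⋆ x3
m(f3(x2, x1, x5), m(x4, x3)) reduces to x2 ⋆ x1 ⋆ x5 ⋆ x4 ⋆ x3

x2 ⋆ x1 ⋆ x5 ⋆ x4 ⋆ x3


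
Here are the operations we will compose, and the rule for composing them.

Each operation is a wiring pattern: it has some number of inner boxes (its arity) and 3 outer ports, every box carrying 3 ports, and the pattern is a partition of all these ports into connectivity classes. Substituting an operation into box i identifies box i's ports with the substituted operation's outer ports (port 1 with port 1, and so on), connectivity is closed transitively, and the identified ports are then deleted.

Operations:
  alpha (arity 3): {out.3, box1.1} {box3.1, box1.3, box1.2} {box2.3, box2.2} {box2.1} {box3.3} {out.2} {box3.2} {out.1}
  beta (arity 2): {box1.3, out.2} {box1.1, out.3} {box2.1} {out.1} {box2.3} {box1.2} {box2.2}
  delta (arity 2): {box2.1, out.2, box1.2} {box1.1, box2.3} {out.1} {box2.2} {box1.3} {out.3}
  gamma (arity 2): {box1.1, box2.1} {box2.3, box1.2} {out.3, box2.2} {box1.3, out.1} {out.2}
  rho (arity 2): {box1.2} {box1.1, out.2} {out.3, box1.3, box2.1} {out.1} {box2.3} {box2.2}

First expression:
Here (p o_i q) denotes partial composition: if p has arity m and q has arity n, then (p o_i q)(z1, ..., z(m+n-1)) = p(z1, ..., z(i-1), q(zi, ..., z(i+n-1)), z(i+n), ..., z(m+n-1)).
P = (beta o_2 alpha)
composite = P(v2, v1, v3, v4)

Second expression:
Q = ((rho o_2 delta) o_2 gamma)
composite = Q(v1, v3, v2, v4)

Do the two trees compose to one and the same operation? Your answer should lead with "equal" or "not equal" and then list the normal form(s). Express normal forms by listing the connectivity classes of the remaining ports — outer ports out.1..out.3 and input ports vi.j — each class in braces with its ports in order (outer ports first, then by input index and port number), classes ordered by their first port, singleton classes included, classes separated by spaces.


not equal — first {out.1} {out.2, v2.3} {out.3, v2.1} {v1.1} {v1.2, v1.3, v4.1} {v2.2} {v3.1} {v3.2, v3.3} {v4.2} {v4.3}, second {out.1} {out.2, v1.1} {out.3, v1.3} {v1.2} {v2.1, v3.1} {v2.2} {v2.3, v3.2} {v3.3, v4.3} {v4.1} {v4.2}

In normal form, the first expression is {out.1} {out.2, v2.3} {out.3, v2.1} {v1.1} {v1.2, v1.3, v4.1} {v2.2} {v3.1} {v3.2, v3.3} {v4.2} {v4.3}
In normal form, the second expression is {out.1} {out.2, v1.1} {out.3, v1.3} {v1.2} {v2.1, v3.1} {v2.2} {v2.3, v3.2} {v3.3, v4.3} {v4.1} {v4.2}
The normal forms differ: not equal.


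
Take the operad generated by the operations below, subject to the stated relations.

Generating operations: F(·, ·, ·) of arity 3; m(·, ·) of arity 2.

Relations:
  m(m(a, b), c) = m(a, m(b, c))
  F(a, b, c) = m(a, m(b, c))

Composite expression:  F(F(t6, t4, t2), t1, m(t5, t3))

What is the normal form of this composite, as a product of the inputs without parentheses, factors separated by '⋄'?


Every regrouping of F is equal, so read the t-inputs in written order.
F(t6, t4, t2) unparenthesizes to t6 ⋄ t4 ⋄ t2
m(t5, t3) unparenthesizes to t5 ⋄ t3
F(F(t6, t4, t2), t1, m(t5, t3)) unparenthesizes to t6 ⋄ t4 ⋄ t2 ⋄ t1 ⋄ t5 ⋄ t3

t6 ⋄ t4 ⋄ t2 ⋄ t1 ⋄ t5 ⋄ t3


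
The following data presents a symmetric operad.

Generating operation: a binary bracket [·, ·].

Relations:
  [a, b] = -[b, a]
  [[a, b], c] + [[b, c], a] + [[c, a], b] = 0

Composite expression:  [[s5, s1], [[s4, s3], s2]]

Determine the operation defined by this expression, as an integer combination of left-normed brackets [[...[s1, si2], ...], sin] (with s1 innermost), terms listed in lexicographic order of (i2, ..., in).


-[[[[s1, s5], s2], s3], s4] + [[[[s1, s5], s2], s4], s3] + [[[[s1, s5], s3], s4], s2] - [[[[s1, s5], s4], s3], s2]

A multilinear Lie element is pinned by s1-initial words (s1 innermost).
Composite bracket: [[s5, s1], [[s4, s3], s2]]
Full expansion: 16 signed words from ab - ba (2^4 = 16).
Keep just the words that open with s1:
  s1s5s2s3s4 (sign -1) contributes -[[[[s1, s5], s2], s3], s4]
  s1s5s2s4s3 (sign +1) contributes +[[[[s1, s5], s2], s4], s3]
  s1s5s3s4s2 (sign +1) contributes +[[[[s1, s5], s3], s4], s2]
  s1s5s4s3s2 (sign -1) contributes -[[[[s1, s5], s4], s3], s2]


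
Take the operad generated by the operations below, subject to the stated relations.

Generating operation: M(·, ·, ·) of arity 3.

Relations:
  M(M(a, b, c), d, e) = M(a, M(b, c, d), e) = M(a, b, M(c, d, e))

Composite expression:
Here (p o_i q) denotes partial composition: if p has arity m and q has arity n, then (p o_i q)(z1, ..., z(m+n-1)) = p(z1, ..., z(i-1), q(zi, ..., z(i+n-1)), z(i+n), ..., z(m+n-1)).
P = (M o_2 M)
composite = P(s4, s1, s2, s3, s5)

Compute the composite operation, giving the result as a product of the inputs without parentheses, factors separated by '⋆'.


Under associativity of M, the answer is the s's in reading order.
M(s1, s2, s3) unparenthesizes to s1 ⋆ s2 ⋆ s3
M(s4, M(s1, s2, s3), s5) unparenthesizes to s4 ⋆ s1 ⋆ s2 ⋆ s3 ⋆ s5

s4 ⋆ s1 ⋆ s2 ⋆ s3 ⋆ s5


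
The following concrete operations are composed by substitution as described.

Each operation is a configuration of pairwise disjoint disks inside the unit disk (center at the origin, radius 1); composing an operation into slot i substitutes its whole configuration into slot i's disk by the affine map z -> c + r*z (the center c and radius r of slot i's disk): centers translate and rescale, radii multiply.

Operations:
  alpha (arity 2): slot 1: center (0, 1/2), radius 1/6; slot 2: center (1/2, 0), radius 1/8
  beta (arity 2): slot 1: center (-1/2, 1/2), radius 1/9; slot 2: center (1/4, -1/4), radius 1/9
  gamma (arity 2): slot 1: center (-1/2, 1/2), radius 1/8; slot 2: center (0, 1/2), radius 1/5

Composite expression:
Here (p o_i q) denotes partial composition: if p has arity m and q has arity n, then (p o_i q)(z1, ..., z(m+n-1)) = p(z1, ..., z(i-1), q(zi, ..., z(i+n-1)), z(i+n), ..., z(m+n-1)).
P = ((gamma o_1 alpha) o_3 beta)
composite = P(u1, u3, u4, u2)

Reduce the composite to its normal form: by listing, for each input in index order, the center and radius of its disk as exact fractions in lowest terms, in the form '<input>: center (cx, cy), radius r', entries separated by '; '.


Affine substitution under gamma: radii multiply and u-centers shift.
input u1: applying the 2 nested substitutions gives center (-1/2, 9/16), radius 1/48
input u3: applying the 2 nested substitutions gives center (-7/16, 1/2), radius 1/64
input u4: applying the 2 nested substitutions gives center (-1/10, 3/5), radius 1/45
input u2: applying the 2 nested substitutions gives center (1/20, 9/20), radius 1/45

u1: center (-1/2, 9/16), radius 1/48; u2: center (1/20, 9/20), radius 1/45; u3: center (-7/16, 1/2), radius 1/64; u4: center (-1/10, 3/5), radius 1/45


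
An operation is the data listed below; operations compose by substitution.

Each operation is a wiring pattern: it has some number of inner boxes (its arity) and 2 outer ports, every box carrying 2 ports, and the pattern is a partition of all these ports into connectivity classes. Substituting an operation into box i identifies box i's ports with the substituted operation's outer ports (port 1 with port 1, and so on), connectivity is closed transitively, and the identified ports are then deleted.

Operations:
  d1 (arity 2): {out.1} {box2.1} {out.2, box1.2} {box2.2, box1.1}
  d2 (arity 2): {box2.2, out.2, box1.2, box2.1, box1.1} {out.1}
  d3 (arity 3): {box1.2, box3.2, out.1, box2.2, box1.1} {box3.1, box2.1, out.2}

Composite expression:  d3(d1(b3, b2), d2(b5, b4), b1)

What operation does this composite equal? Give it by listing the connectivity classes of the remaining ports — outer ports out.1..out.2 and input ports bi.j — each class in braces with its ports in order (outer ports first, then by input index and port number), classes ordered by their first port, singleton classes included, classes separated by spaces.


Treat the ports identified at d3 as solder joints: merge, then drop.
stage d1: inputs (b3, b2), connectivity {out.1} {out.2, b3.2} {b2.1} {b2.2, b3.1}, out.j its boundary
stage d2: inputs (b5, b4), connectivity {out.1} {out.2, b4.1, b4.2, b5.1, b5.2}, out.j its boundary
stage d3: inputs (b3, b2, b5, b4, b1), connectivity {out.1, b1.2, b3.2, b4.1, b4.2, b5.1, b5.2} {out.2, b1.1} {b2.1} {b2.2, b3.1}, out.j its boundary

{out.1, b1.2, b3.2, b4.1, b4.2, b5.1, b5.2} {out.2, b1.1} {b2.1} {b2.2, b3.1}


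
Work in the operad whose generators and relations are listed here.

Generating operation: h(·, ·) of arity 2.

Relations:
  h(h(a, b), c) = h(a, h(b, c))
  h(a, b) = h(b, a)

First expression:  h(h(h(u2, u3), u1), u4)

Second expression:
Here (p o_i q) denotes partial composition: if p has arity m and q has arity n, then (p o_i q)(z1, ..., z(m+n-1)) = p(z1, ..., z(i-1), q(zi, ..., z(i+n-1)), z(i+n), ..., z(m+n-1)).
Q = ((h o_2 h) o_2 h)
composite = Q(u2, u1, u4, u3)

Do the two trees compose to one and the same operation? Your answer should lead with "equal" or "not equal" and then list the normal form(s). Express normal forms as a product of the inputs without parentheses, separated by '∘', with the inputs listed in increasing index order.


equal — both sides give u1 ∘ u2 ∘ u3 ∘ u4

Reducing the first expression gives u1 ∘ u2 ∘ u3 ∘ u4
Reducing the second expression gives u1 ∘ u2 ∘ u3 ∘ u4
Identical normal forms: equal.


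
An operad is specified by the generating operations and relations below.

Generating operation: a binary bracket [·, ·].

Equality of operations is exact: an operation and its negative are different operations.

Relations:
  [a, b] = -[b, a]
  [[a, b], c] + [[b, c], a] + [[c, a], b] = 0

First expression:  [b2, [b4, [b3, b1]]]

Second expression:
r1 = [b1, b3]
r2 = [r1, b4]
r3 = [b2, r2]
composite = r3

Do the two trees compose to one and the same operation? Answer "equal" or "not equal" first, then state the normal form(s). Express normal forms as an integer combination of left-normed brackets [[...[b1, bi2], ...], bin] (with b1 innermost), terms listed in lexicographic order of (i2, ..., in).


Reducing the first expression gives -[[[b1, b3], b4], b2]
Reducing the second expression gives -[[[b1, b3], b4], b2]
Identical normal forms: equal.

equal; the common form is -[[[b1, b3], b4], b2]


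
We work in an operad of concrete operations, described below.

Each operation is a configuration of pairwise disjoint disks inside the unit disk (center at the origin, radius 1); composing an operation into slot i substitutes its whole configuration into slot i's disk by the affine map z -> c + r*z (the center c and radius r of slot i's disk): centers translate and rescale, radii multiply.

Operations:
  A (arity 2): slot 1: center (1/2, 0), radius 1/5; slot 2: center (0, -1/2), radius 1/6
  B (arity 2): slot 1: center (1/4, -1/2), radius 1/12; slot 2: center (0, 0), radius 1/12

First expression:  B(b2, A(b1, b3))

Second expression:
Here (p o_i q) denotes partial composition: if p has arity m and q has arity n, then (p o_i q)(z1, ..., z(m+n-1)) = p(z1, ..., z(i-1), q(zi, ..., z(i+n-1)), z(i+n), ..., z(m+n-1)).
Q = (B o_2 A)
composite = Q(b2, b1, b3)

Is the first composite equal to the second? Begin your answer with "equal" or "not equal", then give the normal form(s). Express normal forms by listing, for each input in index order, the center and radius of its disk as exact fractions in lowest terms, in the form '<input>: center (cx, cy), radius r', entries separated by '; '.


equal: each reduces to b1: center (1/24, 0), radius 1/60; b2: center (1/4, -1/2), radius 1/12; b3: center (0, -1/24), radius 1/72

The first expression, normalized: b1: center (1/24, 0), radius 1/60; b2: center (1/4, -1/2), radius 1/12; b3: center (0, -1/24), radius 1/72
The second expression, normalized: b1: center (1/24, 0), radius 1/60; b2: center (1/4, -1/2), radius 1/12; b3: center (0, -1/24), radius 1/72
Identical normal forms: equal.


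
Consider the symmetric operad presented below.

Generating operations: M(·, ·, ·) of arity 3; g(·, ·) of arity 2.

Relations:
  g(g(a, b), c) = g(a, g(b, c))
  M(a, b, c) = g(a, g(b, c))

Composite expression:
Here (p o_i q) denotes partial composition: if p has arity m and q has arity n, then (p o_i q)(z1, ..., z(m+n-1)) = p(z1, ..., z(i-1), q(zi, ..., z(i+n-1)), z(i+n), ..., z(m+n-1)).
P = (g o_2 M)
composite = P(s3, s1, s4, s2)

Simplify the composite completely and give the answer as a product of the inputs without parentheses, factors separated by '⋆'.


s3 ⋆ s1 ⋆ s4 ⋆ s2

Every regrouping of g is equal, so read the s-inputs in written order.
M(s1, s4, s2) reduces to s1 ⋆ s4 ⋆ s2
g(s3, M(s1, s4, s2)) reduces to s3 ⋆ s1 ⋆ s4 ⋆ s2


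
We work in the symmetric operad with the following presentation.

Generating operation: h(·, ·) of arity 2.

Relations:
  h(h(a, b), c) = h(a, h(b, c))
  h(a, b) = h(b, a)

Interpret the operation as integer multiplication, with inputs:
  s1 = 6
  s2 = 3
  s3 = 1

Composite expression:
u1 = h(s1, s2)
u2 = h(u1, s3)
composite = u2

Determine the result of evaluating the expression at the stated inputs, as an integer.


18

h(s1, s2) = 18
h(h(s1, s2), s3) = 18


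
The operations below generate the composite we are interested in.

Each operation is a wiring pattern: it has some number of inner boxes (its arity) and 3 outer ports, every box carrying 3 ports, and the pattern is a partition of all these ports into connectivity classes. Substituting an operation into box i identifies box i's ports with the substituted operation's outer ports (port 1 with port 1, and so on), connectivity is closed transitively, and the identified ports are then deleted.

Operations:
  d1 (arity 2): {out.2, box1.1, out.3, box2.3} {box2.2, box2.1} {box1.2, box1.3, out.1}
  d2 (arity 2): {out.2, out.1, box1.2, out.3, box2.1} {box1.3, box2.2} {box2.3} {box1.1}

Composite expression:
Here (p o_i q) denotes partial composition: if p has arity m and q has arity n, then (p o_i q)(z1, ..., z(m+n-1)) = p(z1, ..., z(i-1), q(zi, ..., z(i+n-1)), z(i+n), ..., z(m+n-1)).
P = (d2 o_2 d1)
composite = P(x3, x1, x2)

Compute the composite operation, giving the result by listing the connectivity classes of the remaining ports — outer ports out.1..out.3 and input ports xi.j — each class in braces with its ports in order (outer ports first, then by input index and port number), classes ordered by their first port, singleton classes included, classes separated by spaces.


{out.1, out.2, out.3, x1.2, x1.3, x3.2} {x1.1, x2.3, x3.3} {x2.1, x2.2} {x3.1}

Treat the ports identified at d2 as solder joints: merge, then drop.
through d1, on inputs (x1, x2): {out.1, x1.2, x1.3} {out.2, out.3, x1.1, x2.3} {x2.1, x2.2} (out.j = stage outer ports)
through d2, on inputs (x3, x1, x2): {out.1, out.2, out.3, x1.2, x1.3, x3.2} {x1.1, x2.3, x3.3} {x2.1, x2.2} {x3.1} (out.j = stage outer ports)


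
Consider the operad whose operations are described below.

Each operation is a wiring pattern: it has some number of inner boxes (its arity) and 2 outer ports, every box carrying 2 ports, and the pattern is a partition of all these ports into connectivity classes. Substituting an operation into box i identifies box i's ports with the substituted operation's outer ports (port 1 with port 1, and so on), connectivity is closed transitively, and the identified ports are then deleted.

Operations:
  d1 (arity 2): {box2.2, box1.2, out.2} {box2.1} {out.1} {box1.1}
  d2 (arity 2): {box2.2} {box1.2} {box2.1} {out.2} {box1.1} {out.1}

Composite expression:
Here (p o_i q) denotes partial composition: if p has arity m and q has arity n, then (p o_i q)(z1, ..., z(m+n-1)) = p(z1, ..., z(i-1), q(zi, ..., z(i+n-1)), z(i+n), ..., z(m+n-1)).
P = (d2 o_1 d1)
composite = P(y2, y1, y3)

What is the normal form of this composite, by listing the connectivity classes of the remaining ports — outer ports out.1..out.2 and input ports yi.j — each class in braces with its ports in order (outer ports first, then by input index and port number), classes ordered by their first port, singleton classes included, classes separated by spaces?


{out.1} {out.2} {y1.1} {y1.2, y2.2} {y2.1} {y3.1} {y3.2}

Treat the ports identified at d2 as solder joints: merge, then drop.
composing d1 on (y2, y1), with out.j its own outer ports: {out.1} {out.2, y1.2, y2.2} {y1.1} {y2.1}
composing d2 on (y2, y1, y3), with out.j its own outer ports: {out.1} {out.2} {y1.1} {y1.2, y2.2} {y2.1} {y3.1} {y3.2}
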